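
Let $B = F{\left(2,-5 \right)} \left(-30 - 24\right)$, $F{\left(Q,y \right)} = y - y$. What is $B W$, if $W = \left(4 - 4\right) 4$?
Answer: $0$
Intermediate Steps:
$F{\left(Q,y \right)} = 0$
$B = 0$ ($B = 0 \left(-30 - 24\right) = 0 \left(-54\right) = 0$)
$W = 0$ ($W = \left(4 - 4\right) 4 = 0 \cdot 4 = 0$)
$B W = 0 \cdot 0 = 0$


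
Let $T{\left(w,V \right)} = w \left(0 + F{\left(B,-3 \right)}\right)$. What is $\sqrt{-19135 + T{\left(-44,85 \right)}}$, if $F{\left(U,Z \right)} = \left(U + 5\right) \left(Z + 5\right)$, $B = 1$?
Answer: $53 i \sqrt{7} \approx 140.22 i$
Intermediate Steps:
$F{\left(U,Z \right)} = \left(5 + U\right) \left(5 + Z\right)$
$T{\left(w,V \right)} = 12 w$ ($T{\left(w,V \right)} = w \left(0 + \left(25 + 5 \cdot 1 + 5 \left(-3\right) + 1 \left(-3\right)\right)\right) = w \left(0 + \left(25 + 5 - 15 - 3\right)\right) = w \left(0 + 12\right) = w 12 = 12 w$)
$\sqrt{-19135 + T{\left(-44,85 \right)}} = \sqrt{-19135 + 12 \left(-44\right)} = \sqrt{-19135 - 528} = \sqrt{-19663} = 53 i \sqrt{7}$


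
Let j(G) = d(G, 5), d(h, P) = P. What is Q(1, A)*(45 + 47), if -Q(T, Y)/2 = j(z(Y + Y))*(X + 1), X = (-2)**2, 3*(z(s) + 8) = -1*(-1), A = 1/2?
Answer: -4600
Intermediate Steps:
A = 1/2 ≈ 0.50000
z(s) = -23/3 (z(s) = -8 + (-1*(-1))/3 = -8 + (1/3)*1 = -8 + 1/3 = -23/3)
j(G) = 5
X = 4
Q(T, Y) = -50 (Q(T, Y) = -10*(4 + 1) = -10*5 = -2*25 = -50)
Q(1, A)*(45 + 47) = -50*(45 + 47) = -50*92 = -4600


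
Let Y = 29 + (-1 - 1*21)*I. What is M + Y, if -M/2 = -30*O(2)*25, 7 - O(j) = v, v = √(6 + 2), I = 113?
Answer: 8043 - 3000*√2 ≈ 3800.4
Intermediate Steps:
v = 2*√2 (v = √8 = 2*√2 ≈ 2.8284)
O(j) = 7 - 2*√2
Y = -2457 (Y = 29 + (-1 - 1*21)*113 = 29 + (-1 - 21)*113 = 29 - 22*113 = 29 - 2486 = -2457)
M = 10500 - 3000*√2 (M = -2*(-30*(7 - 2*√2))*25 = -2*(-210 + 60*√2)*25 = -2*(-5250 + 1500*√2) = 10500 - 3000*√2 ≈ 6257.4)
M + Y = (10500 - 3000*√2) - 2457 = 8043 - 3000*√2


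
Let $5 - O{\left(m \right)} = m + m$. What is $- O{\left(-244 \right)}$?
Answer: $-493$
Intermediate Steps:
$O{\left(m \right)} = 5 - 2 m$ ($O{\left(m \right)} = 5 - \left(m + m\right) = 5 - 2 m$)
$- O{\left(-244 \right)} = - (5 - -488) = - (5 + 488) = \left(-1\right) 493 = -493$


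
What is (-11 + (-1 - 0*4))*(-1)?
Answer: 12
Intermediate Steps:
(-11 + (-1 - 0*4))*(-1) = (-11 + (-1 - 1*0))*(-1) = (-11 + (-1 + 0))*(-1) = (-11 - 1)*(-1) = -12*(-1) = 12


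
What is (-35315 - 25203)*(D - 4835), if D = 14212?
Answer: -567477286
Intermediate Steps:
(-35315 - 25203)*(D - 4835) = (-35315 - 25203)*(14212 - 4835) = -60518*9377 = -567477286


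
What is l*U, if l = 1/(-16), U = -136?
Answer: 17/2 ≈ 8.5000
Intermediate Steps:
l = -1/16 ≈ -0.062500
l*U = -1/16*(-136) = 17/2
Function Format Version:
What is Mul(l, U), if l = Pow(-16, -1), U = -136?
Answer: Rational(17, 2) ≈ 8.5000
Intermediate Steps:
l = Rational(-1, 16) ≈ -0.062500
Mul(l, U) = Mul(Rational(-1, 16), -136) = Rational(17, 2)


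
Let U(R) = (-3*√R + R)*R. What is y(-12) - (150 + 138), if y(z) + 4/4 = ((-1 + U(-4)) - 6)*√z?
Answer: -289 - √3*(48 - 18*I) ≈ -372.14 + 31.177*I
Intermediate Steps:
U(R) = R*(R - 3*√R) (U(R) = (R - 3*√R)*R = R*(R - 3*√R))
y(z) = -1 + √z*(9 + 24*I) (y(z) = -1 + ((-1 + ((-4)² - (-24)*I)) - 6)*√z = -1 + ((-1 + (16 - (-24)*I)) - 6)*√z = -1 + ((-1 + (16 + 24*I)) - 6)*√z = -1 + ((15 + 24*I) - 6)*√z = -1 + (9 + 24*I)*√z = -1 + √z*(9 + 24*I))
y(-12) - (150 + 138) = (-1 + √(-12)*(9 + 24*I)) - (150 + 138) = (-1 + (2*I*√3)*(9 + 24*I)) - 1*288 = (-1 + 2*I*√3*(9 + 24*I)) - 288 = -289 + 2*I*√3*(9 + 24*I)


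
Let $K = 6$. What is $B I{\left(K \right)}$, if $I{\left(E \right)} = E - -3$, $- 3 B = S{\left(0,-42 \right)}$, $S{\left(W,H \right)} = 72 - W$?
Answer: $-216$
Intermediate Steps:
$B = -24$ ($B = - \frac{72 - 0}{3} = - \frac{72 + 0}{3} = \left(- \frac{1}{3}\right) 72 = -24$)
$I{\left(E \right)} = 3 + E$ ($I{\left(E \right)} = E + 3 = 3 + E$)
$B I{\left(K \right)} = - 24 \left(3 + 6\right) = \left(-24\right) 9 = -216$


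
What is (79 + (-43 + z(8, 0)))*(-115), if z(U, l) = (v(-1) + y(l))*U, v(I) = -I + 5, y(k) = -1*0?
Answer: -9660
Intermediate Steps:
y(k) = 0
v(I) = 5 - I
z(U, l) = 6*U (z(U, l) = ((5 - 1*(-1)) + 0)*U = ((5 + 1) + 0)*U = (6 + 0)*U = 6*U)
(79 + (-43 + z(8, 0)))*(-115) = (79 + (-43 + 6*8))*(-115) = (79 + (-43 + 48))*(-115) = (79 + 5)*(-115) = 84*(-115) = -9660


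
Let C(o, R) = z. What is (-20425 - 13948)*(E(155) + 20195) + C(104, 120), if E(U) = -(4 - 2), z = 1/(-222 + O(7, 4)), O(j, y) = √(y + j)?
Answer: -34200093120219/49273 - √11/49273 ≈ -6.9409e+8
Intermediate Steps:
O(j, y) = √(j + y)
z = 1/(-222 + √11) (z = 1/(-222 + √(7 + 4)) = 1/(-222 + √11) ≈ -0.0045728)
C(o, R) = -222/49273 - √11/49273
E(U) = -2 (E(U) = -1*2 = -2)
(-20425 - 13948)*(E(155) + 20195) + C(104, 120) = (-20425 - 13948)*(-2 + 20195) + (-222/49273 - √11/49273) = -34373*20193 + (-222/49273 - √11/49273) = -694093989 + (-222/49273 - √11/49273) = -34200093120219/49273 - √11/49273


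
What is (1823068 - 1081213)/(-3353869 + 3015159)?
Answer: -148371/67742 ≈ -2.1902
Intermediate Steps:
(1823068 - 1081213)/(-3353869 + 3015159) = 741855/(-338710) = 741855*(-1/338710) = -148371/67742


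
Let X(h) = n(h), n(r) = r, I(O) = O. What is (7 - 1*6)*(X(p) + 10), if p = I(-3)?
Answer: 7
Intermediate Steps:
p = -3
X(h) = h
(7 - 1*6)*(X(p) + 10) = (7 - 1*6)*(-3 + 10) = (7 - 6)*7 = 1*7 = 7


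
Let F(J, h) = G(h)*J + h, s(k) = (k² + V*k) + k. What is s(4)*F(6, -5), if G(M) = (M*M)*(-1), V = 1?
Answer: -3720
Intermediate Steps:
s(k) = k² + 2*k (s(k) = (k² + 1*k) + k = (k² + k) + k = (k + k²) + k = k² + 2*k)
G(M) = -M² (G(M) = M²*(-1) = -M²)
F(J, h) = h - J*h² (F(J, h) = (-h²)*J + h = -J*h² + h = h - J*h²)
s(4)*F(6, -5) = (4*(2 + 4))*(-5*(1 - 1*6*(-5))) = (4*6)*(-5*(1 + 30)) = 24*(-5*31) = 24*(-155) = -3720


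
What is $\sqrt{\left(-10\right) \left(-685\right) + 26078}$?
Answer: $28 \sqrt{42} \approx 181.46$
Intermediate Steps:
$\sqrt{\left(-10\right) \left(-685\right) + 26078} = \sqrt{6850 + 26078} = \sqrt{32928} = 28 \sqrt{42}$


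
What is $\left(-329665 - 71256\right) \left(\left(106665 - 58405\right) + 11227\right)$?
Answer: $-23849587527$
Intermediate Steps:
$\left(-329665 - 71256\right) \left(\left(106665 - 58405\right) + 11227\right) = \left(-329665 + \left(-201764 + 130508\right)\right) \left(48260 + 11227\right) = \left(-329665 - 71256\right) 59487 = \left(-400921\right) 59487 = -23849587527$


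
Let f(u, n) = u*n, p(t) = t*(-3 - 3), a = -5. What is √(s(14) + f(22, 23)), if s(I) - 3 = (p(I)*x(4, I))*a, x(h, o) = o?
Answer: √6389 ≈ 79.931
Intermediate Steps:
p(t) = -6*t (p(t) = t*(-6) = -6*t)
s(I) = 3 + 30*I² (s(I) = 3 + ((-6*I)*I)*(-5) = 3 - 6*I²*(-5) = 3 + 30*I²)
f(u, n) = n*u
√(s(14) + f(22, 23)) = √((3 + 30*14²) + 23*22) = √((3 + 30*196) + 506) = √((3 + 5880) + 506) = √(5883 + 506) = √6389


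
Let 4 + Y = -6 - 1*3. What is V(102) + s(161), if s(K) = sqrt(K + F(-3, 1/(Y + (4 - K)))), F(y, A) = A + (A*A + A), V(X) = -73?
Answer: -73 + sqrt(4652561)/170 ≈ -60.312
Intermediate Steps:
Y = -13 (Y = -4 + (-6 - 1*3) = -4 + (-6 - 3) = -4 - 9 = -13)
F(y, A) = A**2 + 2*A (F(y, A) = A + (A**2 + A) = A + (A + A**2) = A**2 + 2*A)
s(K) = sqrt(K + (2 + 1/(-9 - K))/(-9 - K)) (s(K) = sqrt(K + (2 + 1/(-13 + (4 - K)))/(-13 + (4 - K))) = sqrt(K + (2 + 1/(-9 - K))/(-9 - K)))
V(102) + s(161) = -73 + sqrt((-17 - 2*161 + 161*(9 + 161)**2)/(9 + 161)**2) = -73 + sqrt((-17 - 322 + 161*170**2)/170**2) = -73 + sqrt((-17 - 322 + 161*28900)/28900) = -73 + sqrt((-17 - 322 + 4652900)/28900) = -73 + sqrt((1/28900)*4652561) = -73 + sqrt(4652561/28900) = -73 + sqrt(4652561)/170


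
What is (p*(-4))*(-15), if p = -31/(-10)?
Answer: 186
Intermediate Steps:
p = 31/10 (p = -31*(-⅒) = 31/10 ≈ 3.1000)
(p*(-4))*(-15) = ((31/10)*(-4))*(-15) = -62/5*(-15) = 186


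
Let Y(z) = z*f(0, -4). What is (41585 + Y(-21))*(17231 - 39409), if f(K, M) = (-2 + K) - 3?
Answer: -924600820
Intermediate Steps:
f(K, M) = -5 + K
Y(z) = -5*z (Y(z) = z*(-5 + 0) = z*(-5) = -5*z)
(41585 + Y(-21))*(17231 - 39409) = (41585 - 5*(-21))*(17231 - 39409) = (41585 + 105)*(-22178) = 41690*(-22178) = -924600820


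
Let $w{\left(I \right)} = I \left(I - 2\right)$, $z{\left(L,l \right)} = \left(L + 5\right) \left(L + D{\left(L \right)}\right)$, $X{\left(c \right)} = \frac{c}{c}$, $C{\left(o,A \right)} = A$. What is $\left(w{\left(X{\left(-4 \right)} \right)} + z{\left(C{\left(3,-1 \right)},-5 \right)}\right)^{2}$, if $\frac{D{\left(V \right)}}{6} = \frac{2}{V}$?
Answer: $2809$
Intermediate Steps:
$D{\left(V \right)} = \frac{12}{V}$ ($D{\left(V \right)} = 6 \frac{2}{V} = \frac{12}{V}$)
$X{\left(c \right)} = 1$
$z{\left(L,l \right)} = \left(5 + L\right) \left(L + \frac{12}{L}\right)$ ($z{\left(L,l \right)} = \left(L + 5\right) \left(L + \frac{12}{L}\right) = \left(5 + L\right) \left(L + \frac{12}{L}\right)$)
$w{\left(I \right)} = I \left(-2 + I\right)$
$\left(w{\left(X{\left(-4 \right)} \right)} + z{\left(C{\left(3,-1 \right)},-5 \right)}\right)^{2} = \left(1 \left(-2 + 1\right) + \left(12 + \left(-1\right)^{2} + 5 \left(-1\right) + \frac{60}{-1}\right)\right)^{2} = \left(1 \left(-1\right) + \left(12 + 1 - 5 + 60 \left(-1\right)\right)\right)^{2} = \left(-1 + \left(12 + 1 - 5 - 60\right)\right)^{2} = \left(-1 - 52\right)^{2} = \left(-53\right)^{2} = 2809$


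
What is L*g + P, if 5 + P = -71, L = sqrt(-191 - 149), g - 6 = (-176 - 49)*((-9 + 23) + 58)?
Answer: -76 - 32388*I*sqrt(85) ≈ -76.0 - 2.986e+5*I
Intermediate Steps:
g = -16194 (g = 6 + (-176 - 49)*((-9 + 23) + 58) = 6 - 225*(14 + 58) = 6 - 225*72 = 6 - 16200 = -16194)
L = 2*I*sqrt(85) (L = sqrt(-340) = 2*I*sqrt(85) ≈ 18.439*I)
P = -76 (P = -5 - 71 = -76)
L*g + P = (2*I*sqrt(85))*(-16194) - 76 = -32388*I*sqrt(85) - 76 = -76 - 32388*I*sqrt(85)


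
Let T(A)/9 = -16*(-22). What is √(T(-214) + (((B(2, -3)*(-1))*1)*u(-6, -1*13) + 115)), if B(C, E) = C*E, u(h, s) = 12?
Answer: √3355 ≈ 57.922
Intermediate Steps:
T(A) = 3168 (T(A) = 9*(-16*(-22)) = 9*352 = 3168)
√(T(-214) + (((B(2, -3)*(-1))*1)*u(-6, -1*13) + 115)) = √(3168 + ((((2*(-3))*(-1))*1)*12 + 115)) = √(3168 + ((-6*(-1)*1)*12 + 115)) = √(3168 + ((6*1)*12 + 115)) = √(3168 + (6*12 + 115)) = √(3168 + (72 + 115)) = √(3168 + 187) = √3355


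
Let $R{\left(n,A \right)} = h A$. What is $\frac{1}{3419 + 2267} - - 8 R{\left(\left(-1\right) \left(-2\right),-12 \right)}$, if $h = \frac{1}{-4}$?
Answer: $\frac{136465}{5686} \approx 24.0$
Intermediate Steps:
$h = - \frac{1}{4} \approx -0.25$
$R{\left(n,A \right)} = - \frac{A}{4}$
$\frac{1}{3419 + 2267} - - 8 R{\left(\left(-1\right) \left(-2\right),-12 \right)} = \frac{1}{3419 + 2267} - - 8 \left(\left(- \frac{1}{4}\right) \left(-12\right)\right) = \frac{1}{5686} - \left(-8\right) 3 = \frac{1}{5686} - -24 = \frac{1}{5686} + 24 = \frac{136465}{5686}$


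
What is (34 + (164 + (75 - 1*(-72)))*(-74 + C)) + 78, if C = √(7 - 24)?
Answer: -22902 + 311*I*√17 ≈ -22902.0 + 1282.3*I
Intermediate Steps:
C = I*√17 (C = √(-17) = I*√17 ≈ 4.1231*I)
(34 + (164 + (75 - 1*(-72)))*(-74 + C)) + 78 = (34 + (164 + (75 - 1*(-72)))*(-74 + I*√17)) + 78 = (34 + (164 + (75 + 72))*(-74 + I*√17)) + 78 = (34 + (164 + 147)*(-74 + I*√17)) + 78 = (34 + 311*(-74 + I*√17)) + 78 = (34 + (-23014 + 311*I*√17)) + 78 = (-22980 + 311*I*√17) + 78 = -22902 + 311*I*√17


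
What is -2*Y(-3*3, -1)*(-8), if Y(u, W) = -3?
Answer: -48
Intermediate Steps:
-2*Y(-3*3, -1)*(-8) = -2*(-3)*(-8) = 6*(-8) = -48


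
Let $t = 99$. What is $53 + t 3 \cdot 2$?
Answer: $647$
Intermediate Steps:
$53 + t 3 \cdot 2 = 53 + 99 \cdot 3 \cdot 2 = 53 + 99 \cdot 6 = 53 + 594 = 647$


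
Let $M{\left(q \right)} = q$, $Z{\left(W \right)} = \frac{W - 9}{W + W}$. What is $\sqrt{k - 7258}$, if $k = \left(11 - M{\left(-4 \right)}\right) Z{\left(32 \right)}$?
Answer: $\frac{i \sqrt{464167}}{8} \approx 85.162 i$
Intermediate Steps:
$Z{\left(W \right)} = \frac{-9 + W}{2 W}$
$k = \frac{345}{64}$ ($k = \left(11 - -4\right) \frac{-9 + 32}{2 \cdot 32} = \left(11 + 4\right) \frac{1}{2} \cdot \frac{1}{32} \cdot 23 = 15 \cdot \frac{23}{64} = \frac{345}{64} \approx 5.3906$)
$\sqrt{k - 7258} = \sqrt{\frac{345}{64} - 7258} = \sqrt{- \frac{464167}{64}} = \frac{i \sqrt{464167}}{8}$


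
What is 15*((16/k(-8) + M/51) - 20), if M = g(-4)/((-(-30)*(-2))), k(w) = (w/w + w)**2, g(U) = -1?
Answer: -2949791/9996 ≈ -295.10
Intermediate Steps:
k(w) = (1 + w)**2
M = 1/60 (M = -1/((-(-30)*(-2))) = -1/((-6*10)) = -1/(-60) = -1*(-1/60) = 1/60 ≈ 0.016667)
15*((16/k(-8) + M/51) - 20) = 15*((16/((1 - 8)**2) + (1/60)/51) - 20) = 15*((16/((-7)**2) + (1/60)*(1/51)) - 20) = 15*((16/49 + 1/3060) - 20) = 15*(49009/149940 - 20) = 15*(-2949791/149940) = -2949791/9996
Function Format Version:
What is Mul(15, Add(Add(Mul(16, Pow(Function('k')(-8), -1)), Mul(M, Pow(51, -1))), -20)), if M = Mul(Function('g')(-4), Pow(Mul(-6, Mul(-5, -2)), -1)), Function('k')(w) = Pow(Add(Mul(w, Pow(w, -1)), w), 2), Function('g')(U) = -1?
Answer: Rational(-2949791, 9996) ≈ -295.10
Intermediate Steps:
Function('k')(w) = Pow(Add(1, w), 2)
M = Rational(1, 60) (M = Mul(-1, Pow(Mul(-6, Mul(-5, -2)), -1)) = Mul(-1, Pow(Mul(-6, 10), -1)) = Mul(-1, Pow(-60, -1)) = Mul(-1, Rational(-1, 60)) = Rational(1, 60) ≈ 0.016667)
Mul(15, Add(Add(Mul(16, Pow(Function('k')(-8), -1)), Mul(M, Pow(51, -1))), -20)) = Mul(15, Add(Add(Mul(16, Pow(Pow(Add(1, -8), 2), -1)), Mul(Rational(1, 60), Pow(51, -1))), -20)) = Mul(15, Add(Add(Mul(16, Pow(Pow(-7, 2), -1)), Mul(Rational(1, 60), Rational(1, 51))), -20)) = Mul(15, Add(Add(Mul(16, Pow(49, -1)), Rational(1, 3060)), -20)) = Mul(15, Add(Add(Mul(16, Rational(1, 49)), Rational(1, 3060)), -20)) = Mul(15, Add(Add(Rational(16, 49), Rational(1, 3060)), -20)) = Mul(15, Add(Rational(49009, 149940), -20)) = Mul(15, Rational(-2949791, 149940)) = Rational(-2949791, 9996)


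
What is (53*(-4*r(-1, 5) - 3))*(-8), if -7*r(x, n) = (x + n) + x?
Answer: 3816/7 ≈ 545.14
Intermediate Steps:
r(x, n) = -2*x/7 - n/7 (r(x, n) = -((x + n) + x)/7 = -((n + x) + x)/7 = -(n + 2*x)/7 = -2*x/7 - n/7)
(53*(-4*r(-1, 5) - 3))*(-8) = (53*(-4*(-2/7*(-1) - 1/7*5) - 3))*(-8) = (53*(-4*(2/7 - 5/7) - 3))*(-8) = (53*(-4*(-3/7) - 3))*(-8) = (53*(12/7 - 3))*(-8) = (53*(-9/7))*(-8) = -477/7*(-8) = 3816/7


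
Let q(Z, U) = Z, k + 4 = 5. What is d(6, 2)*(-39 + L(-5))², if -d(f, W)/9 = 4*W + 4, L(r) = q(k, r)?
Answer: -155952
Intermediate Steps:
k = 1 (k = -4 + 5 = 1)
L(r) = 1
d(f, W) = -36 - 36*W (d(f, W) = -9*(4*W + 4) = -9*(4 + 4*W) = -36 - 36*W)
d(6, 2)*(-39 + L(-5))² = (-36 - 36*2)*(-39 + 1)² = (-36 - 72)*(-38)² = -108*1444 = -155952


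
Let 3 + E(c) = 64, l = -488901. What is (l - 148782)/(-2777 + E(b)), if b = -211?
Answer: 637683/2716 ≈ 234.79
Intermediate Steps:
E(c) = 61 (E(c) = -3 + 64 = 61)
(l - 148782)/(-2777 + E(b)) = (-488901 - 148782)/(-2777 + 61) = -637683/(-2716) = -637683*(-1/2716) = 637683/2716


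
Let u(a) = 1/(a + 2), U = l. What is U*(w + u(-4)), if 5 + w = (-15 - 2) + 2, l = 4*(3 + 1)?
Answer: -328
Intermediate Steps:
l = 16 (l = 4*4 = 16)
U = 16
u(a) = 1/(2 + a)
w = -20 (w = -5 + ((-15 - 2) + 2) = -5 + (-17 + 2) = -5 - 15 = -20)
U*(w + u(-4)) = 16*(-20 + 1/(2 - 4)) = 16*(-20 + 1/(-2)) = 16*(-20 - 1/2) = 16*(-41/2) = -328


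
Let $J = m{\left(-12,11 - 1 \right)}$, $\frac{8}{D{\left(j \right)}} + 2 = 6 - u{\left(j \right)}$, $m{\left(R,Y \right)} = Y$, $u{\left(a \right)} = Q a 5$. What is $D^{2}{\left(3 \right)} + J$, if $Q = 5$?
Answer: $\frac{50474}{5041} \approx 10.013$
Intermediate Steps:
$u{\left(a \right)} = 25 a$ ($u{\left(a \right)} = 5 a 5 = 25 a$)
$D{\left(j \right)} = \frac{8}{4 - 25 j}$ ($D{\left(j \right)} = \frac{8}{-2 - \left(-6 + 25 j\right)} = \frac{8}{4 - 25 j}$)
$J = 10$ ($J = 11 - 1 = 10$)
$D^{2}{\left(3 \right)} + J = \left(- \frac{8}{-4 + 25 \cdot 3}\right)^{2} + 10 = \left(- \frac{8}{-4 + 75}\right)^{2} + 10 = \left(- \frac{8}{71}\right)^{2} + 10 = \frac{64}{5041} + 10 = \frac{50474}{5041}$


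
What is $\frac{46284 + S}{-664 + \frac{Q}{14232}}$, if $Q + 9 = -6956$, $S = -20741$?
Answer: $- \frac{363527976}{9457013} \approx -38.44$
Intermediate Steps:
$Q = -6965$ ($Q = -9 - 6956 = -6965$)
$\frac{46284 + S}{-664 + \frac{Q}{14232}} = \frac{46284 - 20741}{-664 - \frac{6965}{14232}} = \frac{25543}{-664 - \frac{6965}{14232}} = \frac{25543}{- \frac{9457013}{14232}} = 25543 \left(- \frac{14232}{9457013}\right) = - \frac{363527976}{9457013}$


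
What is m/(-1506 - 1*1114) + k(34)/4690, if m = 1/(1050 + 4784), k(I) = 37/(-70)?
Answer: -28293813/250904588200 ≈ -0.00011277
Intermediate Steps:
k(I) = -37/70 (k(I) = 37*(-1/70) = -37/70)
m = 1/5834 ≈ 0.00017141
m/(-1506 - 1*1114) + k(34)/4690 = 1/(5834*(-1506 - 1*1114)) - 37/70/4690 = 1/(5834*(-1506 - 1114)) - 37/70*1/4690 = (1/5834)/(-2620) - 37/328300 = (1/5834)*(-1/2620) - 37/328300 = -1/15285080 - 37/328300 = -28293813/250904588200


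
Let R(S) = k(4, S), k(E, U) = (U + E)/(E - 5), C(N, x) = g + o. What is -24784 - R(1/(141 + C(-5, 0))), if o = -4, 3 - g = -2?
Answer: -3518759/142 ≈ -24780.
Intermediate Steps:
g = 5 (g = 3 - 1*(-2) = 3 + 2 = 5)
C(N, x) = 1 (C(N, x) = 5 - 4 = 1)
k(E, U) = (E + U)/(-5 + E)
R(S) = -4 - S (R(S) = (4 + S)/(-5 + 4) = (4 + S)/(-1) = -(4 + S) = -4 - S)
-24784 - R(1/(141 + C(-5, 0))) = -24784 - (-4 - 1/(141 + 1)) = -24784 - (-4 - 1/142) = -24784 - 1*(-569/142) = -24784 + 569/142 = -3518759/142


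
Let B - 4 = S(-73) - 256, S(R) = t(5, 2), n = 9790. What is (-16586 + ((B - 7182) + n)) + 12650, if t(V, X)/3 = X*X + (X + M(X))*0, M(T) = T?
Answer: -1568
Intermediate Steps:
t(V, X) = 3*X² (t(V, X) = 3*(X*X + (X + X)*0) = 3*(X² + (2*X)*0) = 3*(X² + 0) = 3*X²)
S(R) = 12 (S(R) = 3*2² = 3*4 = 12)
B = -240 (B = 4 + (12 - 256) = 4 - 244 = -240)
(-16586 + ((B - 7182) + n)) + 12650 = (-16586 + ((-240 - 7182) + 9790)) + 12650 = (-16586 + (-7422 + 9790)) + 12650 = (-16586 + 2368) + 12650 = -14218 + 12650 = -1568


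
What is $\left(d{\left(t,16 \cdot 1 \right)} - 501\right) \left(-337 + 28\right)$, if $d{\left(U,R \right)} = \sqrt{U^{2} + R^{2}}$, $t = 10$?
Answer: $154809 - 618 \sqrt{89} \approx 1.4898 \cdot 10^{5}$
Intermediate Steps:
$d{\left(U,R \right)} = \sqrt{R^{2} + U^{2}}$
$\left(d{\left(t,16 \cdot 1 \right)} - 501\right) \left(-337 + 28\right) = \left(\sqrt{\left(16 \cdot 1\right)^{2} + 10^{2}} - 501\right) \left(-337 + 28\right) = \left(\sqrt{16^{2} + 100} - 501\right) \left(-309\right) = \left(\sqrt{256 + 100} - 501\right) \left(-309\right) = \left(\sqrt{356} - 501\right) \left(-309\right) = \left(2 \sqrt{89} - 501\right) \left(-309\right) = \left(-501 + 2 \sqrt{89}\right) \left(-309\right) = 154809 - 618 \sqrt{89}$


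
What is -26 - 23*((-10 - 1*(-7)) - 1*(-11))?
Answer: -210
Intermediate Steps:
-26 - 23*((-10 - 1*(-7)) - 1*(-11)) = -26 - 23*((-10 + 7) + 11) = -26 - 23*(-3 + 11) = -26 - 23*8 = -26 - 184 = -210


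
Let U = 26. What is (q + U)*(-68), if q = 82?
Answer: -7344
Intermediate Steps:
(q + U)*(-68) = (82 + 26)*(-68) = 108*(-68) = -7344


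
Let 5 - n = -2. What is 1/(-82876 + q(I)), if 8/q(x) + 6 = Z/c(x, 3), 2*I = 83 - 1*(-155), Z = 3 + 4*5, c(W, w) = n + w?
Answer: -37/3066492 ≈ -1.2066e-5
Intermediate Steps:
n = 7 (n = 5 - 1*(-2) = 5 + 2 = 7)
c(W, w) = 7 + w
Z = 23 (Z = 3 + 20 = 23)
I = 119 (I = (83 - 1*(-155))/2 = (83 + 155)/2 = (½)*238 = 119)
q(x) = -80/37 (q(x) = 8/(-6 + 23/(7 + 3)) = 8/(-6 + 23/10) = 8/(-37/10) = 8*(-10/37) = -80/37)
1/(-82876 + q(I)) = 1/(-82876 - 80/37) = 1/(-3066492/37) = -37/3066492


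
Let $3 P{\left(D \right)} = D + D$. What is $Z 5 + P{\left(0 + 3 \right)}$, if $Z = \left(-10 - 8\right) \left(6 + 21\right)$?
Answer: $-2428$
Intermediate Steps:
$Z = -486$ ($Z = \left(-18\right) 27 = -486$)
$P{\left(D \right)} = \frac{2 D}{3}$ ($P{\left(D \right)} = \frac{D + D}{3} = \frac{2 D}{3}$)
$Z 5 + P{\left(0 + 3 \right)} = \left(-486\right) 5 + \frac{2 \left(0 + 3\right)}{3} = -2430 + \frac{2}{3} \cdot 3 = -2430 + 2 = -2428$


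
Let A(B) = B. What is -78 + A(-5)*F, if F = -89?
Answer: 367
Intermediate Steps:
-78 + A(-5)*F = -78 - 5*(-89) = -78 + 445 = 367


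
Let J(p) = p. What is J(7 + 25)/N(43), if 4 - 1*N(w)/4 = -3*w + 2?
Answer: 8/131 ≈ 0.061069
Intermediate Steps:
N(w) = 8 + 12*w (N(w) = 16 - 4*(-3*w + 2) = 16 - 4*(2 - 3*w) = 16 + (-8 + 12*w) = 8 + 12*w)
J(7 + 25)/N(43) = (7 + 25)/(8 + 12*43) = 32/(8 + 516) = 32/524 = 32*(1/524) = 8/131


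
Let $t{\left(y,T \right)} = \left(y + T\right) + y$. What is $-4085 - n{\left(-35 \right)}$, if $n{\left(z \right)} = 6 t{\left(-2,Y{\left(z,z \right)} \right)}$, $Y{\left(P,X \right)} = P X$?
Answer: $-11411$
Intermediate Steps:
$t{\left(y,T \right)} = T + 2 y$ ($t{\left(y,T \right)} = \left(T + y\right) + y = T + 2 y$)
$n{\left(z \right)} = -24 + 6 z^{2}$ ($n{\left(z \right)} = 6 \left(z z + 2 \left(-2\right)\right) = 6 \left(z^{2} - 4\right) = 6 \left(-4 + z^{2}\right) = -24 + 6 z^{2}$)
$-4085 - n{\left(-35 \right)} = -4085 - \left(-24 + 6 \left(-35\right)^{2}\right) = -4085 - \left(-24 + 6 \cdot 1225\right) = -4085 - \left(-24 + 7350\right) = -4085 - 7326 = -11411$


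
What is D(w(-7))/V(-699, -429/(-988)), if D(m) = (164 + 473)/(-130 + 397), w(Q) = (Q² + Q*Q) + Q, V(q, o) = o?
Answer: 48412/8811 ≈ 5.4945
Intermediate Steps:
w(Q) = Q + 2*Q² (w(Q) = (Q² + Q²) + Q = 2*Q² + Q = Q + 2*Q²)
D(m) = 637/267
D(w(-7))/V(-699, -429/(-988)) = 637/(267*((-429/(-988)))) = 637/(267*((-429*(-1/988)))) = 637/(267*(33/76)) = (637/267)*(76/33) = 48412/8811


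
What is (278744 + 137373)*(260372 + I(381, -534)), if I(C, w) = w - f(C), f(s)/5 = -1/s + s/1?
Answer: 40892848727926/381 ≈ 1.0733e+11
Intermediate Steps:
f(s) = -5/s + 5*s (f(s) = 5*(-1/s + s/1) = 5*(-1/s + s*1) = 5*(-1/s + s) = 5*(s - 1/s) = -5/s + 5*s)
I(C, w) = w - 5*C + 5/C (I(C, w) = w - (-5/C + 5*C) = w + (-5*C + 5/C) = w - 5*C + 5/C)
(278744 + 137373)*(260372 + I(381, -534)) = (278744 + 137373)*(260372 + (-534 - 5*381 + 5/381)) = 416117*(260372 + (-534 - 1905 + 5*(1/381))) = 416117*(260372 + (-534 - 1905 + 5/381)) = 416117*(260372 - 929254/381) = 416117*(98272478/381) = 40892848727926/381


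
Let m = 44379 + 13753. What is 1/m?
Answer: 1/58132 ≈ 1.7202e-5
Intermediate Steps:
m = 58132
1/m = 1/58132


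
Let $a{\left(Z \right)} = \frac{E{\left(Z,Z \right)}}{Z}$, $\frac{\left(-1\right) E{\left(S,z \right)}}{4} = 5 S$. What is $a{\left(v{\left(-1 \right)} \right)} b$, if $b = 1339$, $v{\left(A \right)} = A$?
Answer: $-26780$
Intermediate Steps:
$E{\left(S,z \right)} = - 20 S$ ($E{\left(S,z \right)} = - 4 \cdot 5 S = - 20 S$)
$a{\left(Z \right)} = -20$ ($a{\left(Z \right)} = \frac{\left(-20\right) Z}{Z} = -20$)
$a{\left(v{\left(-1 \right)} \right)} b = \left(-20\right) 1339 = -26780$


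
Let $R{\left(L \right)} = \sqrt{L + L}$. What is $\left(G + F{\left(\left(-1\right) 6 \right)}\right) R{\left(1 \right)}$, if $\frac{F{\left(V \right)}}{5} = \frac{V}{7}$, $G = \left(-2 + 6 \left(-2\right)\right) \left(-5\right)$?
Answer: $\frac{460 \sqrt{2}}{7} \approx 92.934$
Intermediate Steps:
$G = 70$ ($G = \left(-2 - 12\right) \left(-5\right) = \left(-14\right) \left(-5\right) = 70$)
$R{\left(L \right)} = \sqrt{2} \sqrt{L}$ ($R{\left(L \right)} = \sqrt{2 L} = \sqrt{2} \sqrt{L}$)
$F{\left(V \right)} = \frac{5 V}{7}$ ($F{\left(V \right)} = 5 \frac{V}{7} = \frac{5 V}{7}$)
$\left(G + F{\left(\left(-1\right) 6 \right)}\right) R{\left(1 \right)} = \left(70 + \frac{5 \left(\left(-1\right) 6\right)}{7}\right) \sqrt{2} \sqrt{1} = \left(70 + \frac{5}{7} \left(-6\right)\right) \sqrt{2} \cdot 1 = \left(70 - \frac{30}{7}\right) \sqrt{2} = \frac{460 \sqrt{2}}{7}$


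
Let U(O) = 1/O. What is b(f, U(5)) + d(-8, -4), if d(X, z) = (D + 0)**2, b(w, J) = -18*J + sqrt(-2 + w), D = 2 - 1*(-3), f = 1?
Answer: 107/5 + I ≈ 21.4 + 1.0*I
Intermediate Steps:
D = 5 (D = 2 + 3 = 5)
b(w, J) = sqrt(-2 + w) - 18*J
d(X, z) = 25 (d(X, z) = (5 + 0)**2 = 5**2 = 25)
b(f, U(5)) + d(-8, -4) = (sqrt(-2 + 1) - 18/5) + 25 = (sqrt(-1) - 18*1/5) + 25 = (I - 18/5) + 25 = (-18/5 + I) + 25 = 107/5 + I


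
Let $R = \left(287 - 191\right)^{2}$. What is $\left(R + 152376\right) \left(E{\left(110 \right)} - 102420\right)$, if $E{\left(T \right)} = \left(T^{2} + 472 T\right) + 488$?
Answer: $-6126275904$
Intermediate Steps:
$E{\left(T \right)} = 488 + T^{2} + 472 T$
$R = 9216$ ($R = 96^{2} = 9216$)
$\left(R + 152376\right) \left(E{\left(110 \right)} - 102420\right) = \left(9216 + 152376\right) \left(\left(488 + 110^{2} + 472 \cdot 110\right) - 102420\right) = 161592 \left(\left(488 + 12100 + 51920\right) + \left(-115351 + 12931\right)\right) = 161592 \left(64508 - 102420\right) = 161592 \left(-37912\right) = -6126275904$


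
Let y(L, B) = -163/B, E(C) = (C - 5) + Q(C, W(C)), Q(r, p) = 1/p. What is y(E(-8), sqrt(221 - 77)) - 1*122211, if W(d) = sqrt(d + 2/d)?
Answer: -1466695/12 ≈ -1.2222e+5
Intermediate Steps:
E(C) = -5 + C + 1/sqrt(C + 2/C) (E(C) = (C - 5) + 1/(sqrt(C + 2/C)) = (-5 + C) + 1/sqrt(C + 2/C) = -5 + C + 1/sqrt(C + 2/C))
y(E(-8), sqrt(221 - 77)) - 1*122211 = -163/sqrt(221 - 77) - 1*122211 = -163/(sqrt(144)) - 122211 = -163/12 - 122211 = -1466695/12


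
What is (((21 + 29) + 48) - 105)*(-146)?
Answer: 1022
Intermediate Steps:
(((21 + 29) + 48) - 105)*(-146) = ((50 + 48) - 105)*(-146) = (98 - 105)*(-146) = -7*(-146) = 1022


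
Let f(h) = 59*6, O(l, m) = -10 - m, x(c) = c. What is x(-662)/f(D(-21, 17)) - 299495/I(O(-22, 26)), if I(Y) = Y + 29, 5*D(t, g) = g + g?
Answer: 7572614/177 ≈ 42783.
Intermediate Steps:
D(t, g) = 2*g/5 (D(t, g) = (g + g)/5 = (2*g)/5 = 2*g/5)
I(Y) = 29 + Y
f(h) = 354
x(-662)/f(D(-21, 17)) - 299495/I(O(-22, 26)) = -662/354 - 299495/(29 + (-10 - 1*26)) = -662*1/354 - 299495/(29 + (-10 - 26)) = -331/177 - 299495/(29 - 36) = -331/177 - 299495/(-7) = -331/177 - 299495*(-1/7) = -331/177 + 42785 = 7572614/177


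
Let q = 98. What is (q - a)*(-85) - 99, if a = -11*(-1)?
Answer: -7494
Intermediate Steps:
a = 11
(q - a)*(-85) - 99 = (98 - 1*11)*(-85) - 99 = (98 - 11)*(-85) - 99 = 87*(-85) - 99 = -7395 - 99 = -7494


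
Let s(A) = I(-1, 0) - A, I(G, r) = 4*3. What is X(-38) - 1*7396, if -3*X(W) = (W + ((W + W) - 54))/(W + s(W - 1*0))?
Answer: -22174/3 ≈ -7391.3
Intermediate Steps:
I(G, r) = 12
s(A) = 12 - A
X(W) = 3/2 - W/12 (X(W) = -(W + ((W + W) - 54))/(3*(W + (12 - (W - 1*0)))) = -(W + (2*W - 54))/(3*(W + (12 - (W + 0)))) = -(W + (-54 + 2*W))/(3*(W + (12 - W))) = -(-54 + 3*W)/(3*12) = -(-9/2 + W/4)/3 = 3/2 - W/12)
X(-38) - 1*7396 = (3/2 - 1/12*(-38)) - 1*7396 = (3/2 + 19/6) - 7396 = 14/3 - 7396 = -22174/3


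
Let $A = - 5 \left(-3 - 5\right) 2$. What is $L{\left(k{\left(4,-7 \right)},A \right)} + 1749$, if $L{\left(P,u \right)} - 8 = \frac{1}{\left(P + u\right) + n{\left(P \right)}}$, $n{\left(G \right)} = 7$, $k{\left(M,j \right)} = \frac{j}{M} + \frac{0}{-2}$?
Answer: $\frac{599141}{341} \approx 1757.0$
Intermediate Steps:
$k{\left(M,j \right)} = \frac{j}{M}$ ($k{\left(M,j \right)} = \frac{j}{M} + 0 \left(- \frac{1}{2}\right) = \frac{j}{M} + 0 = \frac{j}{M}$)
$A = 80$ ($A = - 5 \left(\left(-8\right) 2\right) = \left(-5\right) \left(-16\right) = 80$)
$L{\left(P,u \right)} = 8 + \frac{1}{7 + P + u}$ ($L{\left(P,u \right)} = 8 + \frac{1}{\left(P + u\right) + 7} = 8 + \frac{1}{7 + P + u}$)
$L{\left(k{\left(4,-7 \right)},A \right)} + 1749 = \frac{57 + 8 \left(- \frac{7}{4}\right) + 8 \cdot 80}{7 - \frac{7}{4} + 80} + 1749 = \frac{57 + 8 \left(\left(-7\right) \frac{1}{4}\right) + 640}{7 - \frac{7}{4} + 80} + 1749 = \frac{57 + 8 \left(- \frac{7}{4}\right) + 640}{7 - \frac{7}{4} + 80} + 1749 = \frac{57 - 14 + 640}{\frac{341}{4}} + 1749 = \frac{4}{341} \cdot 683 + 1749 = \frac{2732}{341} + 1749 = \frac{599141}{341}$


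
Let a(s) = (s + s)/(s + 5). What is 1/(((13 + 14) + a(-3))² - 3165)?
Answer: -1/2589 ≈ -0.00038625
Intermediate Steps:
a(s) = 2*s/(5 + s) (a(s) = (2*s)/(5 + s) = 2*s/(5 + s))
1/(((13 + 14) + a(-3))² - 3165) = 1/(((13 + 14) + 2*(-3)/(5 - 3))² - 3165) = 1/((27 + 2*(-3)/2)² - 3165) = 1/((27 + 2*(-3)*(½))² - 3165) = 1/((27 - 3)² - 3165) = 1/(24² - 3165) = 1/(576 - 3165) = 1/(-2589) = -1/2589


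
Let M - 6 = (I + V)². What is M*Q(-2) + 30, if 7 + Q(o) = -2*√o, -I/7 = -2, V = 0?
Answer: -1384 - 404*I*√2 ≈ -1384.0 - 571.34*I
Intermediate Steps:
I = 14 (I = -7*(-2) = 14)
Q(o) = -7 - 2*√o
M = 202 (M = 6 + (14 + 0)² = 6 + 14² = 6 + 196 = 202)
M*Q(-2) + 30 = 202*(-7 - 2*I*√2) + 30 = (-1414 - 404*I*√2) + 30 = -1384 - 404*I*√2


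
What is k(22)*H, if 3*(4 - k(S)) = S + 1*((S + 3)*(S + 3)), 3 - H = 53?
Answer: 31750/3 ≈ 10583.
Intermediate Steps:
H = -50 (H = 3 - 1*53 = 3 - 53 = -50)
k(S) = 4 - S/3 - (3 + S)**2/3 (k(S) = 4 - (S + 1*((S + 3)*(S + 3)))/3 = 4 - (S + 1*((3 + S)*(3 + S)))/3 = 4 - (S + 1*(3 + S)**2)/3 = 4 - (S + (3 + S)**2)/3 = 4 + (-S/3 - (3 + S)**2/3) = 4 - S/3 - (3 + S)**2/3)
k(22)*H = (4 - 1/3*22 - (3 + 22)**2/3)*(-50) = (4 - 22/3 - 1/3*25**2)*(-50) = (4 - 22/3 - 1/3*625)*(-50) = (4 - 22/3 - 625/3)*(-50) = -635/3*(-50) = 31750/3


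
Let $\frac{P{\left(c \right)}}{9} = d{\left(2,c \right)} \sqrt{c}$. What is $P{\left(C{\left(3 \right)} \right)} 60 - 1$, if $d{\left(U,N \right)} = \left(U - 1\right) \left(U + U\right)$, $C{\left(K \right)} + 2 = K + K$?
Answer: $4319$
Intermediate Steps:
$C{\left(K \right)} = -2 + 2 K$ ($C{\left(K \right)} = -2 + \left(K + K\right) = -2 + 2 K$)
$d{\left(U,N \right)} = 2 U \left(-1 + U\right)$ ($d{\left(U,N \right)} = \left(-1 + U\right) 2 U = 2 U \left(-1 + U\right)$)
$P{\left(c \right)} = 36 \sqrt{c}$ ($P{\left(c \right)} = 9 \cdot 2 \cdot 2 \left(-1 + 2\right) \sqrt{c} = 9 \cdot 2 \cdot 2 \cdot 1 \sqrt{c} = 9 \cdot 4 \sqrt{c} = 36 \sqrt{c}$)
$P{\left(C{\left(3 \right)} \right)} 60 - 1 = 36 \sqrt{-2 + 2 \cdot 3} \cdot 60 - 1 = 36 \sqrt{-2 + 6} \cdot 60 - 1 = 36 \sqrt{4} \cdot 60 - 1 = 36 \cdot 2 \cdot 60 - 1 = 72 \cdot 60 - 1 = 4320 - 1 = 4319$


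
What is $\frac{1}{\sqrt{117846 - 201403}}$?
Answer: $- \frac{i \sqrt{83557}}{83557} \approx - 0.0034595 i$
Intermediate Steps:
$\frac{1}{\sqrt{117846 - 201403}} = \frac{1}{\sqrt{-83557}} = \frac{1}{i \sqrt{83557}} = - \frac{i \sqrt{83557}}{83557}$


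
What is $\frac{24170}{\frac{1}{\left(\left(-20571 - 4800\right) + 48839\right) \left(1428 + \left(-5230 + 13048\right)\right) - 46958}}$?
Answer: $5243395568900$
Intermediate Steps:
$\frac{24170}{\frac{1}{\left(\left(-20571 - 4800\right) + 48839\right) \left(1428 + \left(-5230 + 13048\right)\right) - 46958}} = \frac{24170}{\frac{1}{\left(-25371 + 48839\right) \left(1428 + 7818\right) - 46958}} = \frac{24170}{\frac{1}{23468 \cdot 9246 - 46958}} = \frac{24170}{\frac{1}{216985128 - 46958}} = \frac{24170}{\frac{1}{216938170}} = 24170 \frac{1}{\frac{1}{216938170}} = 24170 \cdot 216938170 = 5243395568900$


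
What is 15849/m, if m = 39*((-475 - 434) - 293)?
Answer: -5283/15626 ≈ -0.33809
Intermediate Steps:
m = -46878 (m = 39*(-909 - 293) = 39*(-1202) = -46878)
15849/m = 15849/(-46878) = 15849*(-1/46878) = -5283/15626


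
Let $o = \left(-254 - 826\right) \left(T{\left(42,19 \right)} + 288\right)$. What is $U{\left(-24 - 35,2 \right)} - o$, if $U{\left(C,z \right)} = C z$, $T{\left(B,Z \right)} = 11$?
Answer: $322802$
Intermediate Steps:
$o = -322920$ ($o = \left(-254 - 826\right) \left(11 + 288\right) = \left(-1080\right) 299 = -322920$)
$U{\left(-24 - 35,2 \right)} - o = \left(-24 - 35\right) 2 - -322920 = \left(-59\right) 2 + 322920 = -118 + 322920 = 322802$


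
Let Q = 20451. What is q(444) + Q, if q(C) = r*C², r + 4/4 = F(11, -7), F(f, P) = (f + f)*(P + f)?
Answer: 17171283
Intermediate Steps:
F(f, P) = 2*f*(P + f) (F(f, P) = (2*f)*(P + f) = 2*f*(P + f))
r = 87 (r = -1 + 2*11*(-7 + 11) = -1 + 2*11*4 = -1 + 88 = 87)
q(C) = 87*C²
q(444) + Q = 87*444² + 20451 = 87*197136 + 20451 = 17150832 + 20451 = 17171283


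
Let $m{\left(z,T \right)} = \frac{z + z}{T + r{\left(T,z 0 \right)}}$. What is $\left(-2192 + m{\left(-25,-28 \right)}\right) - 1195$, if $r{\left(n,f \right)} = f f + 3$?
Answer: $-3385$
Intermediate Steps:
$r{\left(n,f \right)} = 3 + f^{2}$ ($r{\left(n,f \right)} = f^{2} + 3 = 3 + f^{2}$)
$m{\left(z,T \right)} = \frac{2 z}{3 + T}$ ($m{\left(z,T \right)} = \frac{z + z}{T + \left(3 + \left(z 0\right)^{2}\right)} = \frac{2 z}{T + \left(3 + 0^{2}\right)} = \frac{2 z}{T + \left(3 + 0\right)} = \frac{2 z}{T + 3} = \frac{2 z}{3 + T}$)
$\left(-2192 + m{\left(-25,-28 \right)}\right) - 1195 = \left(-2192 + 2 \left(-25\right) \frac{1}{3 - 28}\right) - 1195 = \left(-2192 + 2 \left(-25\right) \frac{1}{-25}\right) - 1195 = \left(-2192 + 2 \left(-25\right) \left(- \frac{1}{25}\right)\right) - 1195 = \left(-2192 + 2\right) - 1195 = -2190 - 1195 = -3385$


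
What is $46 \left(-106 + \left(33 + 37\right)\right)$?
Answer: $-1656$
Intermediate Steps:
$46 \left(-106 + \left(33 + 37\right)\right) = 46 \left(-106 + 70\right) = 46 \left(-36\right) = -1656$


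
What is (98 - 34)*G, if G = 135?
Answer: 8640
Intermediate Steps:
(98 - 34)*G = (98 - 34)*135 = 64*135 = 8640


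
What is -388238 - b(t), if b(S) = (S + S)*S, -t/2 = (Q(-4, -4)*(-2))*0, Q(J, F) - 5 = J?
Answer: -388238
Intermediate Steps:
Q(J, F) = 5 + J
t = 0 (t = -2*(5 - 4)*(-2)*0 = -2*1*(-2)*0 = -(-4)*0 = -2*0 = 0)
b(S) = 2*S**2 (b(S) = (2*S)*S = 2*S**2)
-388238 - b(t) = -388238 - 2*0**2 = -388238 - 2*0 = -388238 - 1*0 = -388238 + 0 = -388238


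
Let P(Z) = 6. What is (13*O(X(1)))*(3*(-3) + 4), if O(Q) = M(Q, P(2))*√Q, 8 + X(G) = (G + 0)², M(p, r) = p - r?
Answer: 845*I*√7 ≈ 2235.7*I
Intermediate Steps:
X(G) = -8 + G² (X(G) = -8 + (G + 0)² = -8 + G²)
O(Q) = √Q*(-6 + Q) (O(Q) = (Q - 1*6)*√Q = (Q - 6)*√Q = (-6 + Q)*√Q = √Q*(-6 + Q))
(13*O(X(1)))*(3*(-3) + 4) = (13*(√(-8 + 1²)*(-6 + (-8 + 1²))))*(3*(-3) + 4) = (13*(√(-8 + 1)*(-6 + (-8 + 1))))*(-9 + 4) = (13*(√(-7)*(-6 - 7)))*(-5) = (13*((I*√7)*(-13)))*(-5) = (13*(-13*I*√7))*(-5) = -169*I*√7*(-5) = 845*I*√7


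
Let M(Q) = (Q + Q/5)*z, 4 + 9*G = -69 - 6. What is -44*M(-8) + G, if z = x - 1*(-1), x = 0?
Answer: 18613/45 ≈ 413.62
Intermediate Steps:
G = -79/9 (G = -4/9 + (-69 - 6)/9 = -4/9 + (⅑)*(-75) = -4/9 - 25/3 = -79/9 ≈ -8.7778)
z = 1 (z = 0 - 1*(-1) = 0 + 1 = 1)
M(Q) = 6*Q/5 (M(Q) = (Q + Q/5)*1 = (6*Q/5)*1 = 6*Q/5)
-44*M(-8) + G = -264*(-8)/5 - 79/9 = -44*(-48/5) - 79/9 = 2112/5 - 79/9 = 18613/45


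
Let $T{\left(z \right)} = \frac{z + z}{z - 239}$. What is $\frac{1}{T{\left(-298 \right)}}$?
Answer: $\frac{537}{596} \approx 0.90101$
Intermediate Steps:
$T{\left(z \right)} = \frac{2 z}{-239 + z}$
$\frac{1}{T{\left(-298 \right)}} = \frac{1}{2 \left(-298\right) \frac{1}{-239 - 298}} = \frac{1}{2 \left(-298\right) \frac{1}{-537}} = \frac{1}{2 \left(-298\right) \left(- \frac{1}{537}\right)} = \frac{1}{\frac{596}{537}} = \frac{537}{596}$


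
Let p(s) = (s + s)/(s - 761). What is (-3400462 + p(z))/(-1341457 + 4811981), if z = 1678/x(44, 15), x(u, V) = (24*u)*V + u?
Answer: -5137267519576/5243114088513 ≈ -0.97981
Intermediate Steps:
x(u, V) = u + 24*V*u (x(u, V) = 24*V*u + u = u + 24*V*u)
z = 839/7942 (z = 1678/((44*(1 + 24*15))) = 1678/((44*(1 + 360))) = 1678/((44*361)) = 1678/15884 = 1678*(1/15884) = 839/7942 ≈ 0.10564)
p(s) = 2*s/(-761 + s) (p(s) = (2*s)/(-761 + s) = 2*s/(-761 + s))
(-3400462 + p(z))/(-1341457 + 4811981) = (-3400462 + 2*(839/7942)/(-761 + 839/7942))/(-1341457 + 4811981) = (-3400462 + 2*(839/7942)/(-6043023/7942))/3470524 = (-3400462 + 2*(839/7942)*(-7942/6043023))*(1/3470524) = (-3400462 - 1678/6043023)*(1/3470524) = -20549070078304/6043023*1/3470524 = -5137267519576/5243114088513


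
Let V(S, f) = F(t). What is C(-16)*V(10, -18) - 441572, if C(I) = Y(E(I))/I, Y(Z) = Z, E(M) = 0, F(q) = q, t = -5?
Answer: -441572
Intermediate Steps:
V(S, f) = -5
C(I) = 0 (C(I) = 0/I = 0)
C(-16)*V(10, -18) - 441572 = 0*(-5) - 441572 = 0 - 441572 = -441572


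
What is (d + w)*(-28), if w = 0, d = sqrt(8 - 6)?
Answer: -28*sqrt(2) ≈ -39.598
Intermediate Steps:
d = sqrt(2) ≈ 1.4142
(d + w)*(-28) = (sqrt(2) + 0)*(-28) = sqrt(2)*(-28) = -28*sqrt(2)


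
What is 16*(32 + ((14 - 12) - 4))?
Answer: 480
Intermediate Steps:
16*(32 + ((14 - 12) - 4)) = 16*(32 + (2 - 4)) = 16*(32 - 2) = 16*30 = 480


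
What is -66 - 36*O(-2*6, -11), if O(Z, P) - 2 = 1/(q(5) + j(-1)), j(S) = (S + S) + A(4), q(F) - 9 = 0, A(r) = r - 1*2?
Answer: -142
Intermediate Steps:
A(r) = -2 + r (A(r) = r - 2 = -2 + r)
q(F) = 9 (q(F) = 9 + 0 = 9)
j(S) = 2 + 2*S (j(S) = (S + S) + (-2 + 4) = 2*S + 2 = 2 + 2*S)
O(Z, P) = 19/9 (O(Z, P) = 2 + 1/(9 + (2 + 2*(-1))) = 2 + 1/(9 + (2 - 2)) = 2 + 1/(9 + 0) = 2 + 1/9 = 2 + ⅑ = 19/9)
-66 - 36*O(-2*6, -11) = -66 - 36*19/9 = -66 - 76 = -142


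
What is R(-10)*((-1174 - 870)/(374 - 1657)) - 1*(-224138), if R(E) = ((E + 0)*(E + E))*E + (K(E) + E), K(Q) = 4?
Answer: 283468790/1283 ≈ 2.2094e+5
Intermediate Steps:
R(E) = 4 + E + 2*E**3 (R(E) = ((E + 0)*(E + E))*E + (4 + E) = (E*(2*E))*E + (4 + E) = (2*E**2)*E + (4 + E) = 2*E**3 + (4 + E) = 4 + E + 2*E**3)
R(-10)*((-1174 - 870)/(374 - 1657)) - 1*(-224138) = (4 - 10 + 2*(-10)**3)*((-1174 - 870)/(374 - 1657)) - 1*(-224138) = (4 - 10 + 2*(-1000))*(-2044/(-1283)) + 224138 = (4 - 10 - 2000)*(-2044*(-1/1283)) + 224138 = -2006*2044/1283 + 224138 = -4100264/1283 + 224138 = 283468790/1283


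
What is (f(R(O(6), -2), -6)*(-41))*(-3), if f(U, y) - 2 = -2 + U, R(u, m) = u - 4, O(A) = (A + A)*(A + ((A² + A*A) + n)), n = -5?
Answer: 107256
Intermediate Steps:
O(A) = 2*A*(-5 + A + 2*A²) (O(A) = (A + A)*(A + ((A² + A*A) - 5)) = (2*A)*(A + ((A² + A²) - 5)) = (2*A)*(A + (2*A² - 5)) = (2*A)*(A + (-5 + 2*A²)) = (2*A)*(-5 + A + 2*A²) = 2*A*(-5 + A + 2*A²))
R(u, m) = -4 + u
f(U, y) = U (f(U, y) = 2 + (-2 + U) = U)
(f(R(O(6), -2), -6)*(-41))*(-3) = ((-4 + 2*6*(-5 + 6 + 2*6²))*(-41))*(-3) = ((-4 + 2*6*(-5 + 6 + 2*36))*(-41))*(-3) = ((-4 + 2*6*(-5 + 6 + 72))*(-41))*(-3) = ((-4 + 2*6*73)*(-41))*(-3) = ((-4 + 876)*(-41))*(-3) = (872*(-41))*(-3) = -35752*(-3) = 107256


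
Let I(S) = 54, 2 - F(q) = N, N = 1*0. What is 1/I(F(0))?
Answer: 1/54 ≈ 0.018519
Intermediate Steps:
N = 0
F(q) = 2 (F(q) = 2 - 1*0 = 2 + 0 = 2)
1/I(F(0)) = 1/54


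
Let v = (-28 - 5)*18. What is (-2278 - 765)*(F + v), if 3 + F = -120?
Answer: 2181831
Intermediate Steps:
F = -123 (F = -3 - 120 = -123)
v = -594 (v = -33*18 = -594)
(-2278 - 765)*(F + v) = (-2278 - 765)*(-123 - 594) = -3043*(-717) = 2181831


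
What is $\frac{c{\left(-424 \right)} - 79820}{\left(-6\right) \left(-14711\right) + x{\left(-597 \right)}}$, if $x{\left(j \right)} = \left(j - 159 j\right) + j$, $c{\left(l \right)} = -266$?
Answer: $- \frac{80086}{181995} \approx -0.44004$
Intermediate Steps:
$x{\left(j \right)} = - 157 j$ ($x{\left(j \right)} = - 158 j + j = - 157 j$)
$\frac{c{\left(-424 \right)} - 79820}{\left(-6\right) \left(-14711\right) + x{\left(-597 \right)}} = \frac{-266 - 79820}{\left(-6\right) \left(-14711\right) - -93729} = - \frac{80086}{88266 + 93729} = - \frac{80086}{181995}$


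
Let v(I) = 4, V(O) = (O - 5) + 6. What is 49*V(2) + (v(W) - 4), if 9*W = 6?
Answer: 147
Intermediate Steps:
W = 2/3 (W = (1/9)*6 = 2/3 ≈ 0.66667)
V(O) = 1 + O (V(O) = (-5 + O) + 6 = 1 + O)
49*V(2) + (v(W) - 4) = 49*(1 + 2) + (4 - 4) = 49*3 + 0 = 147 + 0 = 147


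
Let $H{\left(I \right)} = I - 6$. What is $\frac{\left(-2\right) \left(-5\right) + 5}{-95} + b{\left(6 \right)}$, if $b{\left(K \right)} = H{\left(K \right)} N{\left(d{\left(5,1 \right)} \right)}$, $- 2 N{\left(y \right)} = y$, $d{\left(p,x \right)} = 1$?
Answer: $- \frac{3}{19} \approx -0.15789$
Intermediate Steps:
$H{\left(I \right)} = -6 + I$ ($H{\left(I \right)} = I - 6 = -6 + I$)
$N{\left(y \right)} = - \frac{y}{2}$
$b{\left(K \right)} = 3 - \frac{K}{2}$ ($b{\left(K \right)} = \left(-6 + K\right) \left(\left(- \frac{1}{2}\right) 1\right) = \left(-6 + K\right) \left(- \frac{1}{2}\right) = 3 - \frac{K}{2}$)
$\frac{\left(-2\right) \left(-5\right) + 5}{-95} + b{\left(6 \right)} = \frac{\left(-2\right) \left(-5\right) + 5}{-95} + \left(3 - 3\right) = - \frac{10 + 5}{95} + \left(3 - 3\right) = \left(- \frac{1}{95}\right) 15 + 0 = - \frac{3}{19} + 0 = - \frac{3}{19}$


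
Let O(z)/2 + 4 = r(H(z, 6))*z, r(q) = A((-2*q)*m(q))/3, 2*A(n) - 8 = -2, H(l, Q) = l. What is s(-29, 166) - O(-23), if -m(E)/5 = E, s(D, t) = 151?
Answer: 205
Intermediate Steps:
m(E) = -5*E
A(n) = 3 (A(n) = 4 + (½)*(-2) = 4 - 1 = 3)
r(q) = 1 (r(q) = 3/3 = 3*(⅓) = 1)
O(z) = -8 + 2*z (O(z) = -8 + 2*(1*z) = -8 + 2*z)
s(-29, 166) - O(-23) = 151 - (-8 + 2*(-23)) = 151 - (-8 - 46) = 151 - 1*(-54) = 151 + 54 = 205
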